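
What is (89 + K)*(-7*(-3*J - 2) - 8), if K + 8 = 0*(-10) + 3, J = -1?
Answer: -1260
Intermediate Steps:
K = -5 (K = -8 + (0*(-10) + 3) = -8 + (0 + 3) = -8 + 3 = -5)
(89 + K)*(-7*(-3*J - 2) - 8) = (89 - 5)*(-7*(-3*(-1) - 2) - 8) = 84*(-7*(3 - 2) - 8) = 84*(-7*1 - 8) = 84*(-7 - 8) = 84*(-15) = -1260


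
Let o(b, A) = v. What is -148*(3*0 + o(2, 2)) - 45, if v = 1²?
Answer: -193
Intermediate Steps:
v = 1
o(b, A) = 1
-148*(3*0 + o(2, 2)) - 45 = -148*(3*0 + 1) - 45 = -148*(0 + 1) - 45 = -148*1 - 45 = -148 - 45 = -193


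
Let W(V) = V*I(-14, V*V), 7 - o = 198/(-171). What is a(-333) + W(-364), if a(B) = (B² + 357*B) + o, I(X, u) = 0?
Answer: -151693/19 ≈ -7983.8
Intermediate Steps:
o = 155/19 (o = 7 - 198/(-171) = 7 - 198*(-1)/171 = 7 - 1*(-22/19) = 7 + 22/19 = 155/19 ≈ 8.1579)
W(V) = 0 (W(V) = V*0 = 0)
a(B) = 155/19 + B² + 357*B (a(B) = (B² + 357*B) + 155/19 = 155/19 + B² + 357*B)
a(-333) + W(-364) = (155/19 + (-333)² + 357*(-333)) + 0 = (155/19 + 110889 - 118881) + 0 = -151693/19 + 0 = -151693/19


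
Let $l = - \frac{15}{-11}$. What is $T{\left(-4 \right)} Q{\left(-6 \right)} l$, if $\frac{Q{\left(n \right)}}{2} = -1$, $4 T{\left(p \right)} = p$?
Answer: $\frac{30}{11} \approx 2.7273$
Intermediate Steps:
$T{\left(p \right)} = \frac{p}{4}$
$Q{\left(n \right)} = -2$ ($Q{\left(n \right)} = 2 \left(-1\right) = -2$)
$l = \frac{15}{11}$ ($l = \left(-15\right) \left(- \frac{1}{11}\right) = \frac{15}{11} \approx 1.3636$)
$T{\left(-4 \right)} Q{\left(-6 \right)} l = \frac{1}{4} \left(-4\right) \left(-2\right) \frac{15}{11} = \left(-1\right) \left(-2\right) \frac{15}{11} = 2 \cdot \frac{15}{11} = \frac{30}{11}$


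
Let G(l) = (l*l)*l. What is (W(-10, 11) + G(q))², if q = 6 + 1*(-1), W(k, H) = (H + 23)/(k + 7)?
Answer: 116281/9 ≈ 12920.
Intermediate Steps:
W(k, H) = (23 + H)/(7 + k)
q = 5 (q = 6 - 1 = 5)
G(l) = l³ (G(l) = l²*l = l³)
(W(-10, 11) + G(q))² = ((23 + 11)/(7 - 10) + 5³)² = (34/(-3) + 125)² = (-⅓*34 + 125)² = (-34/3 + 125)² = (341/3)² = 116281/9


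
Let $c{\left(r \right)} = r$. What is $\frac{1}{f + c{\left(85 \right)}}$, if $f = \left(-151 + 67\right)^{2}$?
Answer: $\frac{1}{7141} \approx 0.00014004$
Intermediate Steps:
$f = 7056$ ($f = \left(-84\right)^{2} = 7056$)
$\frac{1}{f + c{\left(85 \right)}} = \frac{1}{7056 + 85} = \frac{1}{7141}$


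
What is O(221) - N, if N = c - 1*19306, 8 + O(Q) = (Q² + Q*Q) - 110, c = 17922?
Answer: 98948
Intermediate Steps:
O(Q) = -118 + 2*Q² (O(Q) = -8 + ((Q² + Q*Q) - 110) = -8 + ((Q² + Q²) - 110) = -8 + (2*Q² - 110) = -8 + (-110 + 2*Q²) = -118 + 2*Q²)
N = -1384 (N = 17922 - 1*19306 = 17922 - 19306 = -1384)
O(221) - N = (-118 + 2*221²) - 1*(-1384) = (-118 + 2*48841) + 1384 = (-118 + 97682) + 1384 = 97564 + 1384 = 98948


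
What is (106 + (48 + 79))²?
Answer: 54289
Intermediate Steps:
(106 + (48 + 79))² = (106 + 127)² = 233² = 54289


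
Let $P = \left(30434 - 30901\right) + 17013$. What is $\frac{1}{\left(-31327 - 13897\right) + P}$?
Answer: $- \frac{1}{28678} \approx -3.487 \cdot 10^{-5}$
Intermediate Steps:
$P = 16546$ ($P = -467 + 17013 = 16546$)
$\frac{1}{\left(-31327 - 13897\right) + P} = \frac{1}{\left(-31327 - 13897\right) + 16546} = \frac{1}{-45224 + 16546} = \frac{1}{-28678} = - \frac{1}{28678}$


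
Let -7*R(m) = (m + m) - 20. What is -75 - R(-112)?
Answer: -769/7 ≈ -109.86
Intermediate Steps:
R(m) = 20/7 - 2*m/7 (R(m) = -((m + m) - 20)/7 = -(2*m - 20)/7 = -(-20 + 2*m)/7 = 20/7 - 2*m/7)
-75 - R(-112) = -75 - (20/7 - 2/7*(-112)) = -75 - (20/7 + 32) = -75 - 1*244/7 = -75 - 244/7 = -769/7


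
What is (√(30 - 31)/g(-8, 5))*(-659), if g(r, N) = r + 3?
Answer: 659*I/5 ≈ 131.8*I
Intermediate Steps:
g(r, N) = 3 + r
(√(30 - 31)/g(-8, 5))*(-659) = (√(30 - 31)/(3 - 8))*(-659) = (√(-1)/(-5))*(-659) = (I*(-⅕))*(-659) = -I/5*(-659) = 659*I/5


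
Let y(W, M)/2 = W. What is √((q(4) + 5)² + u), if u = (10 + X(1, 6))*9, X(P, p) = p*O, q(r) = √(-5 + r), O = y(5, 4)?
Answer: √(654 + 10*I) ≈ 25.574 + 0.1955*I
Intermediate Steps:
y(W, M) = 2*W
O = 10 (O = 2*5 = 10)
X(P, p) = 10*p (X(P, p) = p*10 = 10*p)
u = 630 (u = (10 + 10*6)*9 = (10 + 60)*9 = 70*9 = 630)
√((q(4) + 5)² + u) = √((√(-5 + 4) + 5)² + 630) = √((√(-1) + 5)² + 630) = √((I + 5)² + 630) = √((5 + I)² + 630) = √(630 + (5 + I)²)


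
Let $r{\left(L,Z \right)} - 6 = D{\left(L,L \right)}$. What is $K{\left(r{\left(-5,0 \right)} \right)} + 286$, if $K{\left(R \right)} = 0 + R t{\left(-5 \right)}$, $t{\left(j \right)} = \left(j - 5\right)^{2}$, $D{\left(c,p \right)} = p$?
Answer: $386$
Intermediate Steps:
$r{\left(L,Z \right)} = 6 + L$
$t{\left(j \right)} = \left(-5 + j\right)^{2}$
$K{\left(R \right)} = 100 R$ ($K{\left(R \right)} = 0 + R \left(-5 - 5\right)^{2} = 0 + R \left(-10\right)^{2} = 0 + R 100 = 0 + 100 R = 100 R$)
$K{\left(r{\left(-5,0 \right)} \right)} + 286 = 100 \left(6 - 5\right) + 286 = 100 \cdot 1 + 286 = 100 + 286 = 386$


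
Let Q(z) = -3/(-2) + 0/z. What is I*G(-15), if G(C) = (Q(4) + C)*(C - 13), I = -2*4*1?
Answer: -3024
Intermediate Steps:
Q(z) = 3/2 (Q(z) = -3*(-½) + 0 = 3/2 + 0 = 3/2)
I = -8 (I = -8*1 = -8)
G(C) = (-13 + C)*(3/2 + C) (G(C) = (3/2 + C)*(C - 13) = (3/2 + C)*(-13 + C) = (-13 + C)*(3/2 + C))
I*G(-15) = -8*(-39/2 + (-15)² - 23/2*(-15)) = -8*(-39/2 + 225 + 345/2) = -8*378 = -3024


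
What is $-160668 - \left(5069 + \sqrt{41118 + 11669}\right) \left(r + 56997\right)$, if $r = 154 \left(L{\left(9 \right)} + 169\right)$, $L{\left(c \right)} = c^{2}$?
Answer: $-484234961 - 95497 \sqrt{52787} \approx -5.0618 \cdot 10^{8}$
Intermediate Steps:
$r = 38500$ ($r = 154 \left(9^{2} + 169\right) = 154 \left(81 + 169\right) = 154 \cdot 250 = 38500$)
$-160668 - \left(5069 + \sqrt{41118 + 11669}\right) \left(r + 56997\right) = -160668 - \left(5069 + \sqrt{41118 + 11669}\right) \left(38500 + 56997\right) = -160668 - \left(5069 + \sqrt{52787}\right) 95497 = -160668 - \left(484074293 + 95497 \sqrt{52787}\right) = -484234961 - 95497 \sqrt{52787}$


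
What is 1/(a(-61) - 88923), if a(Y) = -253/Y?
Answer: -61/5424050 ≈ -1.1246e-5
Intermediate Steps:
1/(a(-61) - 88923) = 1/(-253/(-61) - 88923) = 1/(-253*(-1/61) - 88923) = 1/(253/61 - 88923) = 1/(-5424050/61) = -61/5424050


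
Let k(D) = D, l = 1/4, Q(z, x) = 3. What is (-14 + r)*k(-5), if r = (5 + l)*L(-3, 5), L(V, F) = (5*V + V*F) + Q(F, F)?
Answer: 3115/4 ≈ 778.75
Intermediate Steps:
l = ¼ ≈ 0.25000
L(V, F) = 3 + 5*V + F*V (L(V, F) = (5*V + V*F) + 3 = (5*V + F*V) + 3 = 3 + 5*V + F*V)
r = -567/4 (r = (5 + ¼)*(3 + 5*(-3) + 5*(-3)) = 21*(3 - 15 - 15)/4 = (21/4)*(-27) = -567/4 ≈ -141.75)
(-14 + r)*k(-5) = (-14 - 567/4)*(-5) = -623/4*(-5) = 3115/4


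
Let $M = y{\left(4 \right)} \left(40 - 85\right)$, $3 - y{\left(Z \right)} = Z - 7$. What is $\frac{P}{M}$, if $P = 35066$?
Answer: $- \frac{17533}{135} \approx -129.87$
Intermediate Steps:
$y{\left(Z \right)} = 10 - Z$ ($y{\left(Z \right)} = 3 - \left(Z - 7\right) = 3 - \left(-7 + Z\right) = 10 - Z$)
$M = -270$ ($M = \left(10 - 4\right) \left(40 - 85\right) = \left(10 - 4\right) \left(-45\right) = 6 \left(-45\right) = -270$)
$\frac{P}{M} = \frac{35066}{-270} = 35066 \left(- \frac{1}{270}\right) = - \frac{17533}{135}$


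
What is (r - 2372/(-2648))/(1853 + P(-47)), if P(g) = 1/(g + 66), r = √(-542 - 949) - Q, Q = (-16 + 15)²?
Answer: -437/7769232 + 19*I*√1491/35208 ≈ -5.6248e-5 + 0.020838*I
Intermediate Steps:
Q = 1 (Q = (-1)² = 1)
r = -1 + I*√1491 (r = √(-542 - 949) - 1*1 = √(-1491) - 1 = I*√1491 - 1 = -1 + I*√1491 ≈ -1.0 + 38.613*I)
P(g) = 1/(66 + g)
(r - 2372/(-2648))/(1853 + P(-47)) = ((-1 + I*√1491) - 2372/(-2648))/(1853 + 1/(66 - 47)) = ((-1 + I*√1491) - 2372*(-1/2648))/(1853 + 1/19) = ((-1 + I*√1491) + 593/662)/(1853 + 1/19) = (-69/662 + I*√1491)/(35208/19) = (-69/662 + I*√1491)*(19/35208) = -437/7769232 + 19*I*√1491/35208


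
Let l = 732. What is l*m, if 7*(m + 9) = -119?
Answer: -19032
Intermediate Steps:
m = -26 (m = -9 + (⅐)*(-119) = -9 - 17 = -26)
l*m = 732*(-26) = -19032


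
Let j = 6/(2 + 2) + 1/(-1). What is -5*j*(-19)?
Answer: 95/2 ≈ 47.500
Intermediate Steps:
j = ½ (j = 6/4 + 1*(-1) = 6*(¼) - 1 = 3/2 - 1 = ½ ≈ 0.50000)
-5*j*(-19) = -5*½*(-19) = -5/2*(-19) = 95/2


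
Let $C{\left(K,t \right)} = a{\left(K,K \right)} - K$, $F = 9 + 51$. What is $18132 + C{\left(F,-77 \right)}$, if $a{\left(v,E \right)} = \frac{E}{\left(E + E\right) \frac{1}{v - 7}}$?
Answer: $\frac{36197}{2} \approx 18099.0$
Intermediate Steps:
$a{\left(v,E \right)} = - \frac{7}{2} + \frac{v}{2}$ ($a{\left(v,E \right)} = \frac{E}{2 E \frac{1}{-7 + v}} = E \frac{-7 + v}{2 E} = - \frac{7}{2} + \frac{v}{2}$)
$F = 60$
$C{\left(K,t \right)} = - \frac{7}{2} - \frac{K}{2}$ ($C{\left(K,t \right)} = \left(- \frac{7}{2} + \frac{K}{2}\right) - K = - \frac{7}{2} - \frac{K}{2}$)
$18132 + C{\left(F,-77 \right)} = 18132 - \frac{67}{2} = \frac{36197}{2}$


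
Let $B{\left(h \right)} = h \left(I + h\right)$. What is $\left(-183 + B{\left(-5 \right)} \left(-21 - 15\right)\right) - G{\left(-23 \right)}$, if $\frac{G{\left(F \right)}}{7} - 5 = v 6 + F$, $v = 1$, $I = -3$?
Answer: $-1539$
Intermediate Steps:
$B{\left(h \right)} = h \left(-3 + h\right)$
$G{\left(F \right)} = 77 + 7 F$ ($G{\left(F \right)} = 35 + 7 \left(1 \cdot 6 + F\right) = 35 + 7 \left(6 + F\right) = 35 + \left(42 + 7 F\right) = 77 + 7 F$)
$\left(-183 + B{\left(-5 \right)} \left(-21 - 15\right)\right) - G{\left(-23 \right)} = \left(-183 + - 5 \left(-3 - 5\right) \left(-21 - 15\right)\right) - \left(77 + 7 \left(-23\right)\right) = \left(-183 + \left(-5\right) \left(-8\right) \left(-36\right)\right) - \left(77 - 161\right) = \left(-183 + 40 \left(-36\right)\right) - -84 = \left(-183 - 1440\right) + 84 = -1623 + 84 = -1539$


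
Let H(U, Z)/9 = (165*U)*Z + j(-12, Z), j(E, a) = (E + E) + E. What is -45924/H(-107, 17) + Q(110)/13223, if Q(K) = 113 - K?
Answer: 205119223/11907483399 ≈ 0.017226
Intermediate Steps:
j(E, a) = 3*E (j(E, a) = 2*E + E = 3*E)
H(U, Z) = -324 + 1485*U*Z (H(U, Z) = 9*((165*U)*Z + 3*(-12)) = 9*(165*U*Z - 36) = 9*(-36 + 165*U*Z) = -324 + 1485*U*Z)
-45924/H(-107, 17) + Q(110)/13223 = -45924/(-324 + 1485*(-107)*17) + (113 - 1*110)/13223 = -45924/(-324 - 2701215) + (113 - 110)*(1/13223) = -45924/(-2701539) + 3*(1/13223) = -45924*(-1/2701539) + 3/13223 = 15308/900513 + 3/13223 = 205119223/11907483399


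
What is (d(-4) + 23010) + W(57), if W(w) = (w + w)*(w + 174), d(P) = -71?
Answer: 49273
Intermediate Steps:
W(w) = 2*w*(174 + w) (W(w) = (2*w)*(174 + w) = 2*w*(174 + w))
(d(-4) + 23010) + W(57) = (-71 + 23010) + 2*57*(174 + 57) = 22939 + 2*57*231 = 22939 + 26334 = 49273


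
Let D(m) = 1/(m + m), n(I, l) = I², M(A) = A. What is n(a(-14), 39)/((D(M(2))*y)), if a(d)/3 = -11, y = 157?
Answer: 4356/157 ≈ 27.745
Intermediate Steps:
a(d) = -33 (a(d) = 3*(-11) = -33)
D(m) = 1/(2*m)
n(a(-14), 39)/((D(M(2))*y)) = (-33)²/((((½)/2)*157)) = 1089/((((½)*(½))*157)) = 1089/(((¼)*157)) = 1089/(157/4) = 1089*(4/157) = 4356/157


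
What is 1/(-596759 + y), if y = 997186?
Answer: 1/400427 ≈ 2.4973e-6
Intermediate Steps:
1/(-596759 + y) = 1/(-596759 + 997186) = 1/400427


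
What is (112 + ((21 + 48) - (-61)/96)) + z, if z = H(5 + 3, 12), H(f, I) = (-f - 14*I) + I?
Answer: 1693/96 ≈ 17.635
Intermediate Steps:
H(f, I) = -f - 13*I
z = -164 (z = -(5 + 3) - 13*12 = -1*8 - 156 = -8 - 156 = -164)
(112 + ((21 + 48) - (-61)/96)) + z = (112 + ((21 + 48) - (-61)/96)) - 164 = (112 + (69 - (-61)/96)) - 164 = (112 + (69 - 1*(-61/96))) - 164 = (112 + (69 + 61/96)) - 164 = (112 + 6685/96) - 164 = 17437/96 - 164 = 1693/96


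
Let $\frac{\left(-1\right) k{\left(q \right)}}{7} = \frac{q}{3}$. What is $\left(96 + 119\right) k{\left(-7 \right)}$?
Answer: $\frac{10535}{3} \approx 3511.7$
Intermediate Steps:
$k{\left(q \right)} = - \frac{7 q}{3}$ ($k{\left(q \right)} = - 7 \frac{q}{3} = - \frac{7 q}{3}$)
$\left(96 + 119\right) k{\left(-7 \right)} = \left(96 + 119\right) \left(\left(- \frac{7}{3}\right) \left(-7\right)\right) = 215 \cdot \frac{49}{3} = \frac{10535}{3}$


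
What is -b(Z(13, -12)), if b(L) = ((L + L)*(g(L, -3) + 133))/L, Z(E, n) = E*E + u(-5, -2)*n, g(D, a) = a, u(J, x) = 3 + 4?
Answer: -260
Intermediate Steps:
u(J, x) = 7
Z(E, n) = E**2 + 7*n (Z(E, n) = E*E + 7*n = E**2 + 7*n)
b(L) = 260 (b(L) = ((L + L)*(-3 + 133))/L = ((2*L)*130)/L = (260*L)/L = 260)
-b(Z(13, -12)) = -1*260 = -260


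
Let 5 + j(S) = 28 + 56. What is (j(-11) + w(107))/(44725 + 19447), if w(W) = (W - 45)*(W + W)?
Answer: 13347/64172 ≈ 0.20799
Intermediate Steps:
j(S) = 79 (j(S) = -5 + (28 + 56) = -5 + 84 = 79)
w(W) = 2*W*(-45 + W) (w(W) = (-45 + W)*(2*W) = 2*W*(-45 + W))
(j(-11) + w(107))/(44725 + 19447) = (79 + 2*107*(-45 + 107))/(44725 + 19447) = (79 + 2*107*62)/64172 = (79 + 13268)*(1/64172) = 13347*(1/64172) = 13347/64172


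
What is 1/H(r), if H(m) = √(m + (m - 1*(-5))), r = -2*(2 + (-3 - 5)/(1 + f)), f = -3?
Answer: -I*√19/19 ≈ -0.22942*I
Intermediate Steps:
r = -12 (r = -2*(2 + (-3 - 5)/(1 - 3)) = -2*(2 - 8/(-2)) = -2*(2 - 8*(-½)) = -2*(2 + 4) = -2*6 = -12)
H(m) = √(5 + 2*m) (H(m) = √(m + (m + 5)) = √(m + (5 + m)) = √(5 + 2*m))
1/H(r) = 1/(√(5 + 2*(-12))) = 1/(√(5 - 24)) = 1/(√(-19)) = 1/(I*√19) = -I*√19/19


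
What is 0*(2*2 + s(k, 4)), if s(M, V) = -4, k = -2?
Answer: 0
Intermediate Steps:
0*(2*2 + s(k, 4)) = 0*(2*2 - 4) = 0*(4 - 4) = 0*0 = 0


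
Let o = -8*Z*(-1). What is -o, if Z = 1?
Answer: -8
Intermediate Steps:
o = 8 (o = -8*1*(-1) = -8*(-1) = 8)
-o = -1*8 = -8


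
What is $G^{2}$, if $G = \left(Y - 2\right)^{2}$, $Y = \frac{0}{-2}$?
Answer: $16$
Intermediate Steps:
$Y = 0$ ($Y = 0 \left(- \frac{1}{2}\right) = 0$)
$G = 4$ ($G = \left(0 - 2\right)^{2} = \left(-2\right)^{2} = 4$)
$G^{2} = 4^{2} = 16$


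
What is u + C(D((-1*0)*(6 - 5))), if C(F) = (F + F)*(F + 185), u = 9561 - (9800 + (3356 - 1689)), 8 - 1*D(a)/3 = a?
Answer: 8126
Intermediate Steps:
D(a) = 24 - 3*a
u = -1906 (u = 9561 - (9800 + 1667) = 9561 - 1*11467 = 9561 - 11467 = -1906)
C(F) = 2*F*(185 + F) (C(F) = (2*F)*(185 + F) = 2*F*(185 + F))
u + C(D((-1*0)*(6 - 5))) = -1906 + 2*(24 - 3*(-1*0)*(6 - 5))*(185 + (24 - 3*(-1*0)*(6 - 5))) = -1906 + 2*(24 - 0)*(185 + (24 - 0)) = -1906 + 2*(24 - 3*0)*(185 + (24 - 3*0)) = -1906 + 2*(24 + 0)*(185 + (24 + 0)) = -1906 + 2*24*(185 + 24) = -1906 + 2*24*209 = -1906 + 10032 = 8126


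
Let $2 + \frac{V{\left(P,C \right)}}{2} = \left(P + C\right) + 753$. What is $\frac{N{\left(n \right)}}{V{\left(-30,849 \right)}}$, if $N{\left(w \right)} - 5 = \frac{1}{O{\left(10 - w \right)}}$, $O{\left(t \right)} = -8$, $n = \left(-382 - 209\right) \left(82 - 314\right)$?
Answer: $\frac{39}{25120} \approx 0.0015525$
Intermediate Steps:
$n = 137112$ ($n = \left(-591\right) \left(-232\right) = 137112$)
$N{\left(w \right)} = \frac{39}{8}$ ($N{\left(w \right)} = 5 + \frac{1}{-8} = 5 - \frac{1}{8} = \frac{39}{8}$)
$V{\left(P,C \right)} = 1502 + 2 C + 2 P$ ($V{\left(P,C \right)} = -4 + 2 \left(\left(P + C\right) + 753\right) = -4 + 2 \left(\left(C + P\right) + 753\right) = -4 + 2 \left(753 + C + P\right) = -4 + \left(1506 + 2 C + 2 P\right) = 1502 + 2 C + 2 P$)
$\frac{N{\left(n \right)}}{V{\left(-30,849 \right)}} = \frac{39}{8 \left(1502 + 2 \cdot 849 + 2 \left(-30\right)\right)} = \frac{39}{8 \left(1502 + 1698 - 60\right)} = \frac{39}{8 \cdot 3140} = \frac{39}{8} \cdot \frac{1}{3140} = \frac{39}{25120}$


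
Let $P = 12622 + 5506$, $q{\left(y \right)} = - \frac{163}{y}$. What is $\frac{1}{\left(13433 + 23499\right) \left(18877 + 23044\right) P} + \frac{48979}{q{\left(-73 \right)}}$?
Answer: $\frac{100349942363689844835}{4574798370473408} \approx 21935.0$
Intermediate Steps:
$P = 18128$
$\frac{1}{\left(13433 + 23499\right) \left(18877 + 23044\right) P} + \frac{48979}{q{\left(-73 \right)}} = \frac{1}{\left(13433 + 23499\right) \left(18877 + 23044\right) 18128} + \frac{48979}{\left(-163\right) \frac{1}{-73}} = \frac{1}{36932 \cdot 41921} \cdot \frac{1}{18128} + \frac{48979}{\left(-163\right) \left(- \frac{1}{73}\right)} = \frac{1}{1548226372} \cdot \frac{1}{18128} + \frac{48979}{\frac{163}{73}} = \frac{1}{1548226372} \cdot \frac{1}{18128} + 48979 \cdot \frac{73}{163} = \frac{1}{28066247671616} + \frac{3575467}{163} = \frac{100349942363689844835}{4574798370473408}$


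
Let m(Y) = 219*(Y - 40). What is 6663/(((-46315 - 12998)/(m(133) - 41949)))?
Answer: 47933622/19771 ≈ 2424.4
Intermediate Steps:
m(Y) = -8760 + 219*Y (m(Y) = 219*(-40 + Y) = -8760 + 219*Y)
6663/(((-46315 - 12998)/(m(133) - 41949))) = 6663/(((-46315 - 12998)/((-8760 + 219*133) - 41949))) = 6663/((-59313/((-8760 + 29127) - 41949))) = 6663/((-59313/(20367 - 41949))) = 6663/((-59313/(-21582))) = 6663/((-59313*(-1/21582))) = 6663/(19771/7194) = 6663*(7194/19771) = 47933622/19771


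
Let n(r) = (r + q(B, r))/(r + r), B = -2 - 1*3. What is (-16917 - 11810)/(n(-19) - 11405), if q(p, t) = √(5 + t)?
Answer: 473079051246/187810423655 - 1091626*I*√14/187810423655 ≈ 2.5189 - 2.1748e-5*I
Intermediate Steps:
B = -5 (B = -2 - 3 = -5)
n(r) = (r + √(5 + r))/(2*r) (n(r) = (r + √(5 + r))/(r + r) = (r + √(5 + r))/((2*r)) = (r + √(5 + r))*(1/(2*r)) = (r + √(5 + r))/(2*r))
(-16917 - 11810)/(n(-19) - 11405) = (-16917 - 11810)/((½)*(-19 + √(5 - 19))/(-19) - 11405) = -28727/((½)*(-1/19)*(-19 + √(-14)) - 11405) = -28727/((½)*(-1/19)*(-19 + I*√14) - 11405) = -28727/((½ - I*√14/38) - 11405) = -28727/(-22809/2 - I*√14/38)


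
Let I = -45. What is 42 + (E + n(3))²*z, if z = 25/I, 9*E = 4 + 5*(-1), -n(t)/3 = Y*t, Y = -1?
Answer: -1382/729 ≈ -1.8957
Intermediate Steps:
n(t) = 3*t (n(t) = -(-3)*t = 3*t)
E = -⅑ (E = (4 + 5*(-1))/9 = (4 - 5)/9 = (⅑)*(-1) = -⅑ ≈ -0.11111)
z = -5/9 (z = 25/(-45) = 25*(-1/45) = -5/9 ≈ -0.55556)
42 + (E + n(3))²*z = 42 + (-⅑ + 3*3)²*(-5/9) = 42 + (-⅑ + 9)²*(-5/9) = 42 + (80/9)²*(-5/9) = 42 + (6400/81)*(-5/9) = 42 - 32000/729 = -1382/729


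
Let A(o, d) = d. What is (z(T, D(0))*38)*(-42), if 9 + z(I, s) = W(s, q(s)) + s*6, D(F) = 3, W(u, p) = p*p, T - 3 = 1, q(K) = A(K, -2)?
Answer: -20748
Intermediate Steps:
q(K) = -2
T = 4 (T = 3 + 1 = 4)
W(u, p) = p**2
z(I, s) = -5 + 6*s (z(I, s) = -9 + ((-2)**2 + s*6) = -9 + (4 + 6*s) = -5 + 6*s)
(z(T, D(0))*38)*(-42) = ((-5 + 6*3)*38)*(-42) = ((-5 + 18)*38)*(-42) = (13*38)*(-42) = 494*(-42) = -20748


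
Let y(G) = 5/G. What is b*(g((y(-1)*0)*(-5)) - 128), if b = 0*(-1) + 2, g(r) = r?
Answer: -256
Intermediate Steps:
b = 2 (b = 0 + 2 = 2)
b*(g((y(-1)*0)*(-5)) - 128) = 2*(((5/(-1))*0)*(-5) - 128) = 2*(((5*(-1))*0)*(-5) - 128) = 2*(-5*0*(-5) - 128) = 2*(0*(-5) - 128) = 2*(0 - 128) = 2*(-128) = -256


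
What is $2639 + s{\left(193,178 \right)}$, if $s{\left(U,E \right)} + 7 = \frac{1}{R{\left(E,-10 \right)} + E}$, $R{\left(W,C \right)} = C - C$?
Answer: $\frac{468497}{178} \approx 2632.0$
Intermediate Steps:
$R{\left(W,C \right)} = 0$
$s{\left(U,E \right)} = -7 + \frac{1}{E}$ ($s{\left(U,E \right)} = -7 + \frac{1}{0 + E} = -7 + \frac{1}{E}$)
$2639 + s{\left(193,178 \right)} = 2639 - \left(7 - \frac{1}{178}\right) = 2639 + \left(-7 + \frac{1}{178}\right) = 2639 - \frac{1245}{178} = \frac{468497}{178}$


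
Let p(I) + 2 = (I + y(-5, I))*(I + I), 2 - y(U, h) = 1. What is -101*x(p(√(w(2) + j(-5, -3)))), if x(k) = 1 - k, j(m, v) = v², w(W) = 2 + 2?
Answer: 2323 + 202*√13 ≈ 3051.3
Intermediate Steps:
w(W) = 4
y(U, h) = 1 (y(U, h) = 2 - 1*1 = 2 - 1 = 1)
p(I) = -2 + 2*I*(1 + I) (p(I) = -2 + (I + 1)*(I + I) = -2 + (1 + I)*(2*I) = -2 + 2*I*(1 + I))
-101*x(p(√(w(2) + j(-5, -3)))) = -101*(1 - (-2 + 2*√(4 + (-3)²) + 2*(√(4 + (-3)²))²)) = -101*(1 - (-2 + 2*√(4 + 9) + 2*(√(4 + 9))²)) = -101*(1 - (-2 + 2*√13 + 2*(√13)²)) = -101*(1 - (-2 + 2*√13 + 2*13)) = -101*(1 - (-2 + 2*√13 + 26)) = -101*(1 - (24 + 2*√13)) = -101*(1 + (-24 - 2*√13)) = -101*(-23 - 2*√13) = 2323 + 202*√13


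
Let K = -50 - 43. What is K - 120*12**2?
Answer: -17373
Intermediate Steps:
K = -93
K - 120*12**2 = -93 - 120*12**2 = -93 - 120*144 = -93 - 17280 = -17373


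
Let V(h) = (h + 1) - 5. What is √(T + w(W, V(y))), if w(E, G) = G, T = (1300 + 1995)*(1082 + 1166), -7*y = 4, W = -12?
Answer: 2*√90737654/7 ≈ 2721.6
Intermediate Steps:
y = -4/7 (y = -⅐*4 = -4/7 ≈ -0.57143)
T = 7407160 (T = 3295*2248 = 7407160)
V(h) = -4 + h (V(h) = (1 + h) - 5 = -4 + h)
√(T + w(W, V(y))) = √(7407160 + (-4 - 4/7)) = √(7407160 - 32/7) = √(51850088/7) = 2*√90737654/7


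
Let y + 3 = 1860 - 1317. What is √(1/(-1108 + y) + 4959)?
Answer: √399972962/284 ≈ 70.420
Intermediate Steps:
y = 540 (y = -3 + (1860 - 1317) = -3 + 543 = 540)
√(1/(-1108 + y) + 4959) = √(1/(-1108 + 540) + 4959) = √(1/(-568) + 4959) = √(-1/568 + 4959) = √(2816711/568) = √399972962/284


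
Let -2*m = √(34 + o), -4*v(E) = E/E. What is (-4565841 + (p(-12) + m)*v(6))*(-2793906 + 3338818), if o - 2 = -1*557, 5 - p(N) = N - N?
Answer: -2487982232132 + 68114*I*√521 ≈ -2.488e+12 + 1.5547e+6*I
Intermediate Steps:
p(N) = 5 (p(N) = 5 - (N - N) = 5 - 1*0 = 5 + 0 = 5)
o = -555 (o = 2 - 1*557 = 2 - 557 = -555)
v(E) = -¼ (v(E) = -E/(4*E) = -¼*1 = -¼)
m = -I*√521/2 (m = -√(34 - 555)/2 = -I*√521/2 ≈ -11.413*I)
(-4565841 + (p(-12) + m)*v(6))*(-2793906 + 3338818) = (-4565841 + (5 - I*√521/2)*(-¼))*(-2793906 + 3338818) = (-4565841 + (-5/4 + I*√521/8))*544912 = (-18263369/4 + I*√521/8)*544912 = -2487982232132 + 68114*I*√521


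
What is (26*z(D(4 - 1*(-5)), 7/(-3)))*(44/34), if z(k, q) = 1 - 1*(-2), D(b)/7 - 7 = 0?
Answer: 1716/17 ≈ 100.94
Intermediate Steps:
D(b) = 49 (D(b) = 49 + 7*0 = 49 + 0 = 49)
z(k, q) = 3 (z(k, q) = 1 + 2 = 3)
(26*z(D(4 - 1*(-5)), 7/(-3)))*(44/34) = (26*3)*(44/34) = 78*(44*(1/34)) = 78*(22/17) = 1716/17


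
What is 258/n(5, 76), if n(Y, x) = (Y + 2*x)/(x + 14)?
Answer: 23220/157 ≈ 147.90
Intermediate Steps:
n(Y, x) = (Y + 2*x)/(14 + x)
258/n(5, 76) = 258/(((5 + 2*76)/(14 + 76))) = 258/(((5 + 152)/90)) = 258/(((1/90)*157)) = 258/(157/90) = 258*(90/157) = 23220/157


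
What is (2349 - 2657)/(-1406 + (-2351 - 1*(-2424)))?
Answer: 308/1333 ≈ 0.23106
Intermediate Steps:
(2349 - 2657)/(-1406 + (-2351 - 1*(-2424))) = -308/(-1406 + (-2351 + 2424)) = -308/(-1406 + 73) = -308/(-1333) = -308*(-1/1333) = 308/1333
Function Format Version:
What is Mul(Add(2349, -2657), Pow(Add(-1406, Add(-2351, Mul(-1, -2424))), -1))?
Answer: Rational(308, 1333) ≈ 0.23106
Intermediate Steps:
Mul(Add(2349, -2657), Pow(Add(-1406, Add(-2351, Mul(-1, -2424))), -1)) = Mul(-308, Pow(Add(-1406, Add(-2351, 2424)), -1)) = Mul(-308, Pow(Add(-1406, 73), -1)) = Mul(-308, Pow(-1333, -1)) = Mul(-308, Rational(-1, 1333)) = Rational(308, 1333)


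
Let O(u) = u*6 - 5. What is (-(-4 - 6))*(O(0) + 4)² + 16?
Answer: 26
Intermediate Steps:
O(u) = -5 + 6*u (O(u) = 6*u - 5 = -5 + 6*u)
(-(-4 - 6))*(O(0) + 4)² + 16 = (-(-4 - 6))*((-5 + 6*0) + 4)² + 16 = (-1*(-10))*((-5 + 0) + 4)² + 16 = 10*(-5 + 4)² + 16 = 10*(-1)² + 16 = 10*1 + 16 = 10 + 16 = 26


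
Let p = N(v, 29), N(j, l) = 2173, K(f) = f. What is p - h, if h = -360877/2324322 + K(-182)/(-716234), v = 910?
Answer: 164444461215719/75670838334 ≈ 2173.2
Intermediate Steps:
h = -11729515937/75670838334 (h = -360877/2324322 - 182/(-716234) = -360877*1/2324322 - 182*(-1/716234) = -32807/211302 + 91/358117 = -11729515937/75670838334 ≈ -0.15501)
p = 2173
p - h = 2173 - 1*(-11729515937/75670838334) = 2173 + 11729515937/75670838334 = 164444461215719/75670838334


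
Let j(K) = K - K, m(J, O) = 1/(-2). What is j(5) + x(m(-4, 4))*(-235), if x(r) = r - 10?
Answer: 4935/2 ≈ 2467.5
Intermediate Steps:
m(J, O) = -½
j(K) = 0
x(r) = -10 + r
j(5) + x(m(-4, 4))*(-235) = 0 + (-10 - ½)*(-235) = 0 - 21/2*(-235) = 0 + 4935/2 = 4935/2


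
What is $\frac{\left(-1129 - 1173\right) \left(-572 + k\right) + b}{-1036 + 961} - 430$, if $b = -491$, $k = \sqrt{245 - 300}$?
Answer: $- \frac{449501}{25} + \frac{2302 i \sqrt{55}}{75} \approx -17980.0 + 227.63 i$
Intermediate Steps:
$k = i \sqrt{55}$ ($k = \sqrt{-55} = i \sqrt{55} \approx 7.4162 i$)
$\frac{\left(-1129 - 1173\right) \left(-572 + k\right) + b}{-1036 + 961} - 430 = \frac{\left(-1129 - 1173\right) \left(-572 + i \sqrt{55}\right) - 491}{-1036 + 961} - 430 = \frac{- 2302 \left(-572 + i \sqrt{55}\right) - 491}{-75} - 430 = \left(\left(1316744 - 2302 i \sqrt{55}\right) - 491\right) \left(- \frac{1}{75}\right) - 430 = \left(1316253 - 2302 i \sqrt{55}\right) \left(- \frac{1}{75}\right) - 430 = \left(- \frac{438751}{25} + \frac{2302 i \sqrt{55}}{75}\right) - 430 = - \frac{449501}{25} + \frac{2302 i \sqrt{55}}{75}$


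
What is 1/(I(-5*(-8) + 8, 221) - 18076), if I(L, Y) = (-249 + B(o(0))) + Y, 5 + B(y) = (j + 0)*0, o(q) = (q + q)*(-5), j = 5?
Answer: -1/18109 ≈ -5.5221e-5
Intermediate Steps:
o(q) = -10*q (o(q) = (2*q)*(-5) = -10*q)
B(y) = -5 (B(y) = -5 + (5 + 0)*0 = -5 + 5*0 = -5 + 0 = -5)
I(L, Y) = -254 + Y (I(L, Y) = (-249 - 5) + Y = -254 + Y)
1/(I(-5*(-8) + 8, 221) - 18076) = 1/((-254 + 221) - 18076) = 1/(-33 - 18076) = 1/(-18109) = -1/18109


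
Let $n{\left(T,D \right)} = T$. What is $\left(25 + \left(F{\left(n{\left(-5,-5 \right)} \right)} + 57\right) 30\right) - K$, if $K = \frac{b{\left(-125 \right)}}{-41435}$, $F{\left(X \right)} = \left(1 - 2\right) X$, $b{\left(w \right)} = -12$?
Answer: $\frac{78104963}{41435} \approx 1885.0$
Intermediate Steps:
$F{\left(X \right)} = - X$
$K = \frac{12}{41435}$ ($K = - \frac{12}{-41435} = \left(-12\right) \left(- \frac{1}{41435}\right) = \frac{12}{41435} \approx 0.00028961$)
$\left(25 + \left(F{\left(n{\left(-5,-5 \right)} \right)} + 57\right) 30\right) - K = \left(25 + \left(\left(-1\right) \left(-5\right) + 57\right) 30\right) - \frac{12}{41435} = \left(25 + \left(5 + 57\right) 30\right) - \frac{12}{41435} = \left(25 + 62 \cdot 30\right) - \frac{12}{41435} = \left(25 + 1860\right) - \frac{12}{41435} = 1885 - \frac{12}{41435} = \frac{78104963}{41435}$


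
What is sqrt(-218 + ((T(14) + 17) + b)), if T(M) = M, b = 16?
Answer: 3*I*sqrt(19) ≈ 13.077*I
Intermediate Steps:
sqrt(-218 + ((T(14) + 17) + b)) = sqrt(-218 + ((14 + 17) + 16)) = sqrt(-218 + (31 + 16)) = sqrt(-218 + 47) = sqrt(-171) = 3*I*sqrt(19)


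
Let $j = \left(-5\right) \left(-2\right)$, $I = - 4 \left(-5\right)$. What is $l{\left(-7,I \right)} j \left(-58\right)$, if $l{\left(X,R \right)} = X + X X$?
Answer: $-24360$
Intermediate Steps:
$I = 20$ ($I = \left(-1\right) \left(-20\right) = 20$)
$j = 10$
$l{\left(X,R \right)} = X + X^{2}$
$l{\left(-7,I \right)} j \left(-58\right) = - 7 \left(1 - 7\right) 10 \left(-58\right) = \left(-7\right) \left(-6\right) 10 \left(-58\right) = 42 \cdot 10 \left(-58\right) = 420 \left(-58\right) = -24360$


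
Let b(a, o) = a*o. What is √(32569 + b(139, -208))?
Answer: √3657 ≈ 60.473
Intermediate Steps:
√(32569 + b(139, -208)) = √(32569 + 139*(-208)) = √(32569 - 28912) = √3657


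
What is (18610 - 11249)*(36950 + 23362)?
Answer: 443956632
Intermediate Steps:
(18610 - 11249)*(36950 + 23362) = 7361*60312 = 443956632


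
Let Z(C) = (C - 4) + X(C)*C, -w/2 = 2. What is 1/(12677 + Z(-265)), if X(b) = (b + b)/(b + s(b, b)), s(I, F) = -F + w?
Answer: -2/45409 ≈ -4.4044e-5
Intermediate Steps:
w = -4 (w = -2*2 = -4)
s(I, F) = -4 - F (s(I, F) = -F - 4 = -4 - F)
X(b) = -b/2 (X(b) = (b + b)/(b + (-4 - b)) = (2*b)/(-4) = (2*b)*(-¼) = -b/2)
Z(C) = -4 + C - C²/2 (Z(C) = (C - 4) + (-C/2)*C = (-4 + C) - C²/2 = -4 + C - C²/2)
1/(12677 + Z(-265)) = 1/(12677 + (-4 - 265 - ½*(-265)²)) = 1/(12677 + (-4 - 265 - ½*70225)) = 1/(12677 + (-4 - 265 - 70225/2)) = 1/(12677 - 70763/2) = 1/(-45409/2) = -2/45409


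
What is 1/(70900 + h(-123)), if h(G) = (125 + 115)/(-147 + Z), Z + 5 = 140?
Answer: 1/70880 ≈ 1.4108e-5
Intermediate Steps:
Z = 135 (Z = -5 + 140 = 135)
h(G) = -20 (h(G) = (125 + 115)/(-147 + 135) = 240/(-12) = 240*(-1/12) = -20)
1/(70900 + h(-123)) = 1/(70900 - 20) = 1/70880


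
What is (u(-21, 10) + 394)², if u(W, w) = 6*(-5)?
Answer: 132496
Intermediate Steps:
u(W, w) = -30
(u(-21, 10) + 394)² = (-30 + 394)² = 364² = 132496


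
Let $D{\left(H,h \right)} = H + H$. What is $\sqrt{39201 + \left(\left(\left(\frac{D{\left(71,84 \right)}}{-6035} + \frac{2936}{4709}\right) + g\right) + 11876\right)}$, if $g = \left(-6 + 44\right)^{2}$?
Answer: $\frac{\sqrt{29116243116695}}{23545} \approx 229.18$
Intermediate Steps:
$D{\left(H,h \right)} = 2 H$
$g = 1444$ ($g = 38^{2} = 1444$)
$\sqrt{39201 + \left(\left(\left(\frac{D{\left(71,84 \right)}}{-6035} + \frac{2936}{4709}\right) + g\right) + 11876\right)} = \sqrt{39201 + \left(\left(\left(\frac{2 \cdot 71}{-6035} + \frac{2936}{4709}\right) + 1444\right) + 11876\right)} = \sqrt{39201 + \left(\left(\left(142 \left(- \frac{1}{6035}\right) + 2936 \cdot \frac{1}{4709}\right) + 1444\right) + 11876\right)} = \sqrt{39201 + \left(\left(\left(- \frac{2}{85} + \frac{2936}{4709}\right) + 1444\right) + 11876\right)} = \sqrt{39201 + \left(\left(\frac{14126}{23545} + 1444\right) + 11876\right)} = \sqrt{39201 + \left(\frac{34013106}{23545} + 11876\right)} = \sqrt{39201 + \frac{313633526}{23545}} = \sqrt{\frac{1236621071}{23545}} = \frac{\sqrt{29116243116695}}{23545}$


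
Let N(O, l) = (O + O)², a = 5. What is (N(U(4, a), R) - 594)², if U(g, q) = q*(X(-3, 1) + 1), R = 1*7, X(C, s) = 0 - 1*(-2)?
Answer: 93636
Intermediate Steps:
X(C, s) = 2 (X(C, s) = 0 + 2 = 2)
R = 7
U(g, q) = 3*q (U(g, q) = q*(2 + 1) = q*3 = 3*q)
N(O, l) = 4*O² (N(O, l) = (2*O)² = 4*O²)
(N(U(4, a), R) - 594)² = (4*(3*5)² - 594)² = (4*15² - 594)² = (4*225 - 594)² = (900 - 594)² = 306² = 93636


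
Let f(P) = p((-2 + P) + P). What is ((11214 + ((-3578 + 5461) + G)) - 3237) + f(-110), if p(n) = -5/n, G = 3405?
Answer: 2944835/222 ≈ 13265.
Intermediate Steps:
f(P) = -5/(-2 + 2*P) (f(P) = -5/((-2 + P) + P) = -5/(-2 + 2*P))
((11214 + ((-3578 + 5461) + G)) - 3237) + f(-110) = ((11214 + ((-3578 + 5461) + 3405)) - 3237) - 5/(-2 + 2*(-110)) = ((11214 + (1883 + 3405)) - 3237) - 5/(-2 - 220) = ((11214 + 5288) - 3237) - 5/(-222) = (16502 - 3237) - 5*(-1/222) = 13265 + 5/222 = 2944835/222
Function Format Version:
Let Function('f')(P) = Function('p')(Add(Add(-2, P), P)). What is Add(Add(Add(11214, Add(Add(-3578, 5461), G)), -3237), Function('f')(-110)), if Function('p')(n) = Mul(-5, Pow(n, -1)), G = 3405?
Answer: Rational(2944835, 222) ≈ 13265.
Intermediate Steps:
Function('f')(P) = Mul(-5, Pow(Add(-2, Mul(2, P)), -1)) (Function('f')(P) = Mul(-5, Pow(Add(Add(-2, P), P), -1)) = Mul(-5, Pow(Add(-2, Mul(2, P)), -1)))
Add(Add(Add(11214, Add(Add(-3578, 5461), G)), -3237), Function('f')(-110)) = Add(Add(Add(11214, Add(Add(-3578, 5461), 3405)), -3237), Mul(-5, Pow(Add(-2, Mul(2, -110)), -1))) = Add(Add(Add(11214, Add(1883, 3405)), -3237), Mul(-5, Pow(Add(-2, -220), -1))) = Add(Add(Add(11214, 5288), -3237), Mul(-5, Pow(-222, -1))) = Add(Add(16502, -3237), Mul(-5, Rational(-1, 222))) = Add(13265, Rational(5, 222)) = Rational(2944835, 222)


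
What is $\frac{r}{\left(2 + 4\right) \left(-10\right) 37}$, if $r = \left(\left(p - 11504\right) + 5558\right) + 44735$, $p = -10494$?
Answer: $- \frac{5659}{444} \approx -12.745$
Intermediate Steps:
$r = 28295$ ($r = \left(\left(-10494 - 11504\right) + 5558\right) + 44735 = \left(-21998 + 5558\right) + 44735 = -16440 + 44735 = 28295$)
$\frac{r}{\left(2 + 4\right) \left(-10\right) 37} = \frac{28295}{\left(2 + 4\right) \left(-10\right) 37} = \frac{28295}{6 \left(-10\right) 37} = \frac{28295}{\left(-60\right) 37} = \frac{28295}{-2220} = 28295 \left(- \frac{1}{2220}\right) = - \frac{5659}{444}$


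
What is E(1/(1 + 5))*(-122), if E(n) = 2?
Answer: -244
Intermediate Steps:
E(1/(1 + 5))*(-122) = 2*(-122) = -244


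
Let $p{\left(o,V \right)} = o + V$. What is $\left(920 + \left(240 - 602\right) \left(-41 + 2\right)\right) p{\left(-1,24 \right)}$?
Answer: $345874$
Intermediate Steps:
$p{\left(o,V \right)} = V + o$
$\left(920 + \left(240 - 602\right) \left(-41 + 2\right)\right) p{\left(-1,24 \right)} = \left(920 + \left(240 - 602\right) \left(-41 + 2\right)\right) \left(24 - 1\right) = \left(920 - -14118\right) 23 = \left(920 + 14118\right) 23 = 15038 \cdot 23 = 345874$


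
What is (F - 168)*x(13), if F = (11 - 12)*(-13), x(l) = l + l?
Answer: -4030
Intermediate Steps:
x(l) = 2*l
F = 13 (F = -1*(-13) = 13)
(F - 168)*x(13) = (13 - 168)*(2*13) = -155*26 = -4030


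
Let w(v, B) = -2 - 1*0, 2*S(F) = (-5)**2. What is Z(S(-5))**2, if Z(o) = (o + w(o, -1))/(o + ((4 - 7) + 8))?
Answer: 9/25 ≈ 0.36000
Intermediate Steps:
S(F) = 25/2 (S(F) = (1/2)*(-5)**2 = (1/2)*25 = 25/2)
w(v, B) = -2 (w(v, B) = -2 + 0 = -2)
Z(o) = (-2 + o)/(5 + o) (Z(o) = (o - 2)/(o + ((4 - 7) + 8)) = (-2 + o)/(o + (-3 + 8)) = (-2 + o)/(o + 5) = (-2 + o)/(5 + o))
Z(S(-5))**2 = ((-2 + 25/2)/(5 + 25/2))**2 = ((21/2)/(35/2))**2 = ((2/35)*(21/2))**2 = (3/5)**2 = 9/25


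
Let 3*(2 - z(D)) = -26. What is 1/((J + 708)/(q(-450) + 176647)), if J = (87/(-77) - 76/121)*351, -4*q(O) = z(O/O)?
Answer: 448853251/231111 ≈ 1942.2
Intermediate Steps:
z(D) = 32/3 (z(D) = 2 - ⅓*(-26) = 2 + 26/3 = 32/3)
q(O) = -8/3 (q(O) = -¼*32/3 = -8/3)
J = -522639/847 (J = (87*(-1/77) - 76*1/121)*351 = (-87/77 - 76/121)*351 = -1489/847*351 = -522639/847 ≈ -617.05)
1/((J + 708)/(q(-450) + 176647)) = 1/((-522639/847 + 708)/(-8/3 + 176647)) = 1/(77037/(847*(529933/3))) = 1/((77037/847)*(3/529933)) = 1/(231111/448853251) = 448853251/231111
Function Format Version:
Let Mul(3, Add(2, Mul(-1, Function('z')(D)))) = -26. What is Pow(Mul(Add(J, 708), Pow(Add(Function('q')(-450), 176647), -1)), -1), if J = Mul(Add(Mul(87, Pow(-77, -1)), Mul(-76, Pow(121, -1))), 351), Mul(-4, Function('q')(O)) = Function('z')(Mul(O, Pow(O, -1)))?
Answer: Rational(448853251, 231111) ≈ 1942.2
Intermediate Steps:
Function('z')(D) = Rational(32, 3) (Function('z')(D) = Add(2, Mul(Rational(-1, 3), -26)) = Add(2, Rational(26, 3)) = Rational(32, 3))
Function('q')(O) = Rational(-8, 3) (Function('q')(O) = Mul(Rational(-1, 4), Rational(32, 3)) = Rational(-8, 3))
J = Rational(-522639, 847) (J = Mul(Add(Mul(87, Rational(-1, 77)), Mul(-76, Rational(1, 121))), 351) = Mul(Add(Rational(-87, 77), Rational(-76, 121)), 351) = Mul(Rational(-1489, 847), 351) = Rational(-522639, 847) ≈ -617.05)
Pow(Mul(Add(J, 708), Pow(Add(Function('q')(-450), 176647), -1)), -1) = Pow(Mul(Add(Rational(-522639, 847), 708), Pow(Add(Rational(-8, 3), 176647), -1)), -1) = Pow(Mul(Rational(77037, 847), Pow(Rational(529933, 3), -1)), -1) = Pow(Mul(Rational(77037, 847), Rational(3, 529933)), -1) = Pow(Rational(231111, 448853251), -1) = Rational(448853251, 231111)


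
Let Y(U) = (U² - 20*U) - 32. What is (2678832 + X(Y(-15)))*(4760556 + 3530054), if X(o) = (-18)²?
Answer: 22211837525160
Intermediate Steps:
Y(U) = -32 + U² - 20*U
X(o) = 324
(2678832 + X(Y(-15)))*(4760556 + 3530054) = (2678832 + 324)*(4760556 + 3530054) = 2679156*8290610 = 22211837525160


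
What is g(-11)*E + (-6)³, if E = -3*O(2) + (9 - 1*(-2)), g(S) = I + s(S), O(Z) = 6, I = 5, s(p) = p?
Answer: -174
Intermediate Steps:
g(S) = 5 + S
E = -7 (E = -3*6 + (9 - 1*(-2)) = -18 + (9 + 2) = -18 + 11 = -7)
g(-11)*E + (-6)³ = (5 - 11)*(-7) + (-6)³ = -6*(-7) - 216 = 42 - 216 = -174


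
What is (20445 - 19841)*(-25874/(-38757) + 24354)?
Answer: 570123966608/38757 ≈ 1.4710e+7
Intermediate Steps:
(20445 - 19841)*(-25874/(-38757) + 24354) = 604*(-25874*(-1/38757) + 24354) = 604*(25874/38757 + 24354) = 604*(943913852/38757) = 570123966608/38757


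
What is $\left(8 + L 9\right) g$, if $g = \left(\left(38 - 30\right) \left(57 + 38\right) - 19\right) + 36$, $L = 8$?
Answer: $62160$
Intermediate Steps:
$g = 777$ ($g = \left(8 \cdot 95 - 19\right) + 36 = \left(760 - 19\right) + 36 = 741 + 36 = 777$)
$\left(8 + L 9\right) g = \left(8 + 8 \cdot 9\right) 777 = \left(8 + 72\right) 777 = 80 \cdot 777 = 62160$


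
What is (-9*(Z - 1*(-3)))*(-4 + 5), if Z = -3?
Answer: 0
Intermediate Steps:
(-9*(Z - 1*(-3)))*(-4 + 5) = (-9*(-3 - 1*(-3)))*(-4 + 5) = -9*(-3 + 3)*1 = -9*0*1 = 0*1 = 0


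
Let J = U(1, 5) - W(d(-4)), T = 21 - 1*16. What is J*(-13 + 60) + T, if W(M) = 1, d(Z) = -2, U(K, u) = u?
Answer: 193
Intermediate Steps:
T = 5 (T = 21 - 16 = 5)
J = 4 (J = 5 - 1*1 = 5 - 1 = 4)
J*(-13 + 60) + T = 4*(-13 + 60) + 5 = 4*47 + 5 = 188 + 5 = 193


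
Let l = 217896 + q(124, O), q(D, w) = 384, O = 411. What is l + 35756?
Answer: 254036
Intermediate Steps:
l = 218280 (l = 217896 + 384 = 218280)
l + 35756 = 218280 + 35756 = 254036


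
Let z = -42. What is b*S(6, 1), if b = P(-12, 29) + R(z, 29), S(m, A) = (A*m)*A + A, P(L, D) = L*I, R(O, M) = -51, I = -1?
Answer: -273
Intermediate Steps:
P(L, D) = -L (P(L, D) = L*(-1) = -L)
S(m, A) = A + m*A**2 (S(m, A) = m*A**2 + A = A + m*A**2)
b = -39 (b = -1*(-12) - 51 = 12 - 51 = -39)
b*S(6, 1) = -39*(1 + 1*6) = -39*(1 + 6) = -39*7 = -273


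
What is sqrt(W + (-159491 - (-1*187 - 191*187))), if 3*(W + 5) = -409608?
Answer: 4*I*sqrt(16258) ≈ 510.03*I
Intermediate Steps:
W = -136541 (W = -5 + (1/3)*(-409608) = -5 - 136536 = -136541)
sqrt(W + (-159491 - (-1*187 - 191*187))) = sqrt(-136541 + (-159491 - (-1*187 - 191*187))) = sqrt(-136541 + (-159491 - (-187 - 35717))) = sqrt(-136541 + (-159491 - 1*(-35904))) = sqrt(-136541 + (-159491 + 35904)) = sqrt(-136541 - 123587) = sqrt(-260128) = 4*I*sqrt(16258)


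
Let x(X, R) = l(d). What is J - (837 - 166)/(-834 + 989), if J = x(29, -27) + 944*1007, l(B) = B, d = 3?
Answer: 147344034/155 ≈ 9.5061e+5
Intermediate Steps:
x(X, R) = 3
J = 950611 (J = 3 + 944*1007 = 3 + 950608 = 950611)
J - (837 - 166)/(-834 + 989) = 950611 - (837 - 166)/(-834 + 989) = 950611 - 671/155 = 147344034/155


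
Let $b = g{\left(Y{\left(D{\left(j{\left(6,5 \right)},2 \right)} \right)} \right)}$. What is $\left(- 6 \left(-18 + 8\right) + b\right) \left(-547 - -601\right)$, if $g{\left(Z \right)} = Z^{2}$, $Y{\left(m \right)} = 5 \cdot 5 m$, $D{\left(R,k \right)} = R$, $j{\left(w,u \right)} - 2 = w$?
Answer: $2163240$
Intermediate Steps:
$j{\left(w,u \right)} = 2 + w$
$Y{\left(m \right)} = 25 m$
$b = 40000$ ($b = \left(25 \left(2 + 6\right)\right)^{2} = \left(25 \cdot 8\right)^{2} = 200^{2} = 40000$)
$\left(- 6 \left(-18 + 8\right) + b\right) \left(-547 - -601\right) = \left(- 6 \left(-18 + 8\right) + 40000\right) \left(-547 - -601\right) = \left(\left(-6\right) \left(-10\right) + 40000\right) \left(-547 + 601\right) = \left(60 + 40000\right) 54 = 40060 \cdot 54 = 2163240$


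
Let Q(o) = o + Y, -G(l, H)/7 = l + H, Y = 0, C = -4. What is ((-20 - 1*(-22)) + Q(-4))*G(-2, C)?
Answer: -84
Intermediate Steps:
G(l, H) = -7*H - 7*l (G(l, H) = -7*(l + H) = -7*(H + l) = -7*H - 7*l)
Q(o) = o (Q(o) = o + 0 = o)
((-20 - 1*(-22)) + Q(-4))*G(-2, C) = ((-20 - 1*(-22)) - 4)*(-7*(-4) - 7*(-2)) = ((-20 + 22) - 4)*(28 + 14) = (2 - 4)*42 = -2*42 = -84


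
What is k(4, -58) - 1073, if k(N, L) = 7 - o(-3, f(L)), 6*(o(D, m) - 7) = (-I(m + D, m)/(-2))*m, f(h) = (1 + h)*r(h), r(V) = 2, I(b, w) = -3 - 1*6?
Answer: -2317/2 ≈ -1158.5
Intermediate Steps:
I(b, w) = -9 (I(b, w) = -3 - 6 = -9)
f(h) = 2 + 2*h (f(h) = (1 + h)*2 = 2 + 2*h)
o(D, m) = 7 - 3*m/4 (o(D, m) = 7 + ((-(-9)/(-2))*m)/6 = 7 + ((-(-9)*(-1)/2)*m)/6 = 7 + ((-1*9/2)*m)/6 = 7 + (-9*m/2)/6 = 7 - 3*m/4)
k(N, L) = 3/2 + 3*L/2 (k(N, L) = 7 - (7 - 3*(2 + 2*L)/4) = 7 - (7 + (-3/2 - 3*L/2)) = 7 - (11/2 - 3*L/2) = 7 + (-11/2 + 3*L/2) = 3/2 + 3*L/2)
k(4, -58) - 1073 = (3/2 + (3/2)*(-58)) - 1073 = (3/2 - 87) - 1073 = -171/2 - 1073 = -2317/2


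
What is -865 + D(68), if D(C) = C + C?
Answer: -729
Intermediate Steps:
D(C) = 2*C
-865 + D(68) = -865 + 2*68 = -865 + 136 = -729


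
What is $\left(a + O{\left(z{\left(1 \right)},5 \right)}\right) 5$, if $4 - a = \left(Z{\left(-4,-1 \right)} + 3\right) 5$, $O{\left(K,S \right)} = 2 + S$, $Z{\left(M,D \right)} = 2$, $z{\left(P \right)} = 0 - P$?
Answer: $-70$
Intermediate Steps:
$z{\left(P \right)} = - P$
$a = -21$ ($a = 4 - \left(2 + 3\right) 5 = 4 - 5 \cdot 5 = 4 - 25 = -21$)
$\left(a + O{\left(z{\left(1 \right)},5 \right)}\right) 5 = \left(-21 + \left(2 + 5\right)\right) 5 = \left(-21 + 7\right) 5 = \left(-14\right) 5 = -70$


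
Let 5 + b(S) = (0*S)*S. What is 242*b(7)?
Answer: -1210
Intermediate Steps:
b(S) = -5 (b(S) = -5 + (0*S)*S = -5 + 0*S = -5 + 0 = -5)
242*b(7) = 242*(-5) = -1210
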